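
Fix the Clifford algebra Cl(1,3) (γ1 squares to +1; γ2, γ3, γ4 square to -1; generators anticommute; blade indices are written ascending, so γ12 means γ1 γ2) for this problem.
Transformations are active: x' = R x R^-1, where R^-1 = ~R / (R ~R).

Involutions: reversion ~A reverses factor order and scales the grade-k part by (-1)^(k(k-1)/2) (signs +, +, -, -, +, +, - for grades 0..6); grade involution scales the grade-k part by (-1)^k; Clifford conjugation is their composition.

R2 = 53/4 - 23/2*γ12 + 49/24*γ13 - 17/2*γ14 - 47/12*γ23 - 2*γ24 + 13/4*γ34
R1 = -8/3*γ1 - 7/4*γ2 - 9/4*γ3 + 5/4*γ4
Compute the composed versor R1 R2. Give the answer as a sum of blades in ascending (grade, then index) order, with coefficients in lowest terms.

Distribute over the terms of R1 (each basis-blade product reordered to ascending indices, repeated generators contracted through their squares):
(-8/3*γ1) R2 = -106/3*γ1 + 92/3*γ2 - 49/9*γ3 + 68/3*γ4 + 94/9*γ123 + 16/3*γ124 - 26/3*γ134
(-7/4*γ2) R2 = 161/8*γ1 - 371/16*γ2 - 329/48*γ3 - 7/2*γ4 + 343/96*γ123 - 119/8*γ124 - 91/16*γ234
(-9/4*γ3) R2 = -147/32*γ1 + 141/16*γ2 - 477/16*γ3 + 117/16*γ4 + 207/8*γ123 - 153/8*γ134 - 9/2*γ234
(5/4*γ4) R2 = -85/8*γ1 - 5/2*γ2 + 65/16*γ3 + 265/16*γ4 - 115/8*γ124 + 245/96*γ134 - 235/48*γ234
Summing the partial products and collecting blades:
Answer: -2921/96*γ1 + 331/24*γ2 - 5479/144*γ3 + 1033/24*γ4 + 11489/288*γ123 - 287/12*γ124 - 2423/96*γ134 - 181/12*γ234


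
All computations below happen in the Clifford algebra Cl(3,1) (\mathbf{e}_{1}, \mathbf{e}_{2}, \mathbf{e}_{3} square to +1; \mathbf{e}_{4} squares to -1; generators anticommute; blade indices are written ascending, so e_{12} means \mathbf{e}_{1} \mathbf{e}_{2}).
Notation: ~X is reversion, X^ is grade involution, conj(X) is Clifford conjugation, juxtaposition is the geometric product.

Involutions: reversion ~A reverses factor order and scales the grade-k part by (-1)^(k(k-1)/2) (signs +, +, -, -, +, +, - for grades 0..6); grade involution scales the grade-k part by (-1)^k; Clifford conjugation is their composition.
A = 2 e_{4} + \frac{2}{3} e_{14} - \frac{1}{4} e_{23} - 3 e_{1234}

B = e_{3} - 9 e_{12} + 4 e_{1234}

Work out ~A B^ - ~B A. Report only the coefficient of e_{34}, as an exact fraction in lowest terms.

first term: 12 - \frac{1}{4} e_{2} + \frac{9}{4} e_{13} - e_{14} - \frac{8}{3} e_{23} + 6 e_{24} - 25 e_{34} + 8 e_{123} - 21 e_{124} - \frac{2}{3} e_{134}
second term: 12 + \frac{1}{4} e_{2} - \frac{9}{4} e_{13} + e_{14} + \frac{8}{3} e_{23} - 6 e_{24} + 29 e_{34} - 8 e_{123} + 15 e_{124} - \frac{2}{3} e_{134}
Answer: -54


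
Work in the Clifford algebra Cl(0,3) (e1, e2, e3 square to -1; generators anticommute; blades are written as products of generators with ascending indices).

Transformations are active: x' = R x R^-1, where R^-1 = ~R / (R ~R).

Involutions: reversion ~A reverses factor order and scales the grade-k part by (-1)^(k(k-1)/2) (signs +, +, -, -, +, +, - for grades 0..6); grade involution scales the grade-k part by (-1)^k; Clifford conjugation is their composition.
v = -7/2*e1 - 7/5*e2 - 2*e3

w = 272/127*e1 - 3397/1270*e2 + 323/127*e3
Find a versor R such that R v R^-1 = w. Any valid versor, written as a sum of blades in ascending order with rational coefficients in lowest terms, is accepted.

Construction: equal norms (both -1821/100) license R = v + w = -345/254*e1 - 1035/254*e2 + 69/127*e3 — nothing changes along that direction, while (v - w)/2 changes sign, so v maps onto w.
Answer: -345/254*e1 - 1035/254*e2 + 69/127*e3


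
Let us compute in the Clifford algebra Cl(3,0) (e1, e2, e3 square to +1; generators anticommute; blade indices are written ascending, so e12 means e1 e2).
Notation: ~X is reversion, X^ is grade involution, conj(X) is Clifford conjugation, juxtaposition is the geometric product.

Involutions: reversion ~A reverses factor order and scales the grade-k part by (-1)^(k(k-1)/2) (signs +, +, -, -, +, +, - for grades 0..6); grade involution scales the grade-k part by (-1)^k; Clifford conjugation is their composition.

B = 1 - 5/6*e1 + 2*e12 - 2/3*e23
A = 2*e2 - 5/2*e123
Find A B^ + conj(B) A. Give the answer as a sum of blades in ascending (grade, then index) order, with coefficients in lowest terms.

first term: -17/3*e1 + 2*e2 + 11/3*e3 - 5/3*e12 - 25/12*e23 - 5/2*e123
second term: -7/3*e1 + 2*e2 - 19/3*e3 + 5/3*e12 - 25/12*e23 - 5/2*e123
Answer: -8*e1 + 4*e2 - 8/3*e3 - 25/6*e23 - 5*e123


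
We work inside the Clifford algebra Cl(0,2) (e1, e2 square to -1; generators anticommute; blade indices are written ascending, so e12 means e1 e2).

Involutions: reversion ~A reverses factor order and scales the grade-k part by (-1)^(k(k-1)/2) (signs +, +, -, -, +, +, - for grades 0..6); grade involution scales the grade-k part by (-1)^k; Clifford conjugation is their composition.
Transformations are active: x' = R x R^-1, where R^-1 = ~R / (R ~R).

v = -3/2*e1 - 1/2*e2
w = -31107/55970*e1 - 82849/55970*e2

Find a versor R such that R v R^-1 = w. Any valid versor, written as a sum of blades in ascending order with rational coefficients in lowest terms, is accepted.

Reasoning: v^2 = w^2 = -5/2 since conjugation preserves the quadratic form; R = v + w = -57531/27985*e1 - 55417/27985*e2 is then valid when invertible, keeping its own part and reversing (v - w)/2.
Answer: -57531/27985*e1 - 55417/27985*e2


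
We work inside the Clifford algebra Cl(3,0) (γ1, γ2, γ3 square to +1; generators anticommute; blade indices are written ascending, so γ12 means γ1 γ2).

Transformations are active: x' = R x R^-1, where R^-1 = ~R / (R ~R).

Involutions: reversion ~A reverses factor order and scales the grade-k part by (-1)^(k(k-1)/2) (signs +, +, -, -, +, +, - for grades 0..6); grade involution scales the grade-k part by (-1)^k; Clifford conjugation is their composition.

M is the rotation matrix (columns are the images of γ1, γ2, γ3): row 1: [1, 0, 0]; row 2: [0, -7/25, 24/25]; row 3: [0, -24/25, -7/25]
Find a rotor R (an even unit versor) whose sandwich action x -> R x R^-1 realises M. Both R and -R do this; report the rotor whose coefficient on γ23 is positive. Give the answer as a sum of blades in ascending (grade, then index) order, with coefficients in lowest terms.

Method: write R = a + b12*γ12 + b13*γ13 + b23*γ23 with a^2 + b12^2 + b13^2 + b23^2 = 1 (so R^-1 = ~R). Expanding the columns R e_j ~R gives tr M = 4a^2 - 1 and, from the antisymmetric part, M21 - M12 = -4a*b12, M13 - M31 = 4a*b13, M32 - M23 = -4a*b23.
Here tr M = 11/25, so a^2 = (1 + tr M)/4 = 9/25 and a = ±3/5. Taking a = 3/5: M21 - M12 = 0, M13 - M31 = 0, M32 - M23 = -48/25, giving b12 = 0, b13 = 0, b23 = 4/5, i.e. R = 3/5 + 4/5*γ23.
Its γ23 coefficient is already positive.
Answer: 3/5 + 4/5*γ23. Uniqueness: Spin(3) -> SO(3) maps R and -R to the same rotation of trace 11/25; fixing the sign of the γ23 coefficient removes the ambiguity.


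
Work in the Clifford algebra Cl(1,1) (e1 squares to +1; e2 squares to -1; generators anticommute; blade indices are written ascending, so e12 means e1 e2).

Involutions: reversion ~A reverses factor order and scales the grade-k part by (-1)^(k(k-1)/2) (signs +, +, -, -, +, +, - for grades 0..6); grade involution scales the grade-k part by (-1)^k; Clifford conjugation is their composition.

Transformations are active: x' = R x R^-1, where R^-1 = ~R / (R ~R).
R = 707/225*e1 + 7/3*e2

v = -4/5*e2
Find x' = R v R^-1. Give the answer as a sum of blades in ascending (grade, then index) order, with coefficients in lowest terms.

~R = 707/225*e1 + 7/3*e2, and R ~R = 224224/50625, so R^-1 = ~R / (224224/50625).
R v = 28/15 - 2828/1125*e12
Answer: 1515/572*e1 + 7913/2860*e2


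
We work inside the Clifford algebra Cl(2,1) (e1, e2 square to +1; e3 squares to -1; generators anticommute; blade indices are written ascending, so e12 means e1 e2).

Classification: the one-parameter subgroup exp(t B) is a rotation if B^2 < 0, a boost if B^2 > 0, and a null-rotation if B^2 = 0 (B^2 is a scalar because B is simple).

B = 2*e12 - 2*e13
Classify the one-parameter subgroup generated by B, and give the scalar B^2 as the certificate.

B^2 term by term: the squares give (2)^2*(e12)^2 + (-2)^2*(e13)^2 = 4*(-1) + 4*(+1) = 0 (each basis 2-blade squares to minus the product of its generators' squares); cross terms between blades sharing an index anticommute and cancel. So B^2 = 0.
Answer: null-rotation, certificate B^2 = 0. The class reads off the invariant scalar 0 directly.


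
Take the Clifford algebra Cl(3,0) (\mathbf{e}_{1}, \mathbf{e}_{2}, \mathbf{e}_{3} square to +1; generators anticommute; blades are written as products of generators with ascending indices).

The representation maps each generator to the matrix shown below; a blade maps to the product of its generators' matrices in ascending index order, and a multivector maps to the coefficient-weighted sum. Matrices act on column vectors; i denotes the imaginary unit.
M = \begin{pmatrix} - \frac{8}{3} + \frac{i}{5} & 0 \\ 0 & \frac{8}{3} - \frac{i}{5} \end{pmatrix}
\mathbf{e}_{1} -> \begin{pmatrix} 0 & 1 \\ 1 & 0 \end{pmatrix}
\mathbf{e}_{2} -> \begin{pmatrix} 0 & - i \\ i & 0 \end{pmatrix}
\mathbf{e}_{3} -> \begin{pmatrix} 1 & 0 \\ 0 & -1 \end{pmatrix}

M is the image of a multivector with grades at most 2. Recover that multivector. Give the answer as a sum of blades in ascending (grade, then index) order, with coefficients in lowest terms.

Method: 1, rho(e_{1}), rho(e_{2}), rho(e_{3}) form a trace-orthogonal basis of the 2x2 complex matrices (tr(X Y) = 2 if X = Y, else 0), so M = m0*1 + m1*rho(e_{1}) + m2*rho(e_{2}) + m3*rho(e_{3}) with m0 = tr(M)/2 = 0, m1 = tr(M rho(e_{1}))/2 = 0, m2 = tr(M rho(e_{2}))/2 = 0, m3 = tr(M rho(e_{3}))/2 = - \frac{8}{3} + \frac{i}{5}.
Multiplying table entries, the bivector images are rho(e_{1} e_{2}) = i*rho(e_{3}), rho(e_{1} e_{3}) = -i*rho(e_{2}), rho(e_{2} e_{3}) = i*rho(e_{1}); with real blade coefficients the real parts of m0..m3 are the coefficients of 1, e_{1}, e_{2}, e_{3} and the imaginary parts give the bivectors (e_{2} e_{3}: Im m1, e_{1} e_{3}: -Im m2, e_{1} e_{2}: Im m3).
Answer: -\frac{8}{3} e_{3} + \frac{1}{5} e_{1} e_{2}


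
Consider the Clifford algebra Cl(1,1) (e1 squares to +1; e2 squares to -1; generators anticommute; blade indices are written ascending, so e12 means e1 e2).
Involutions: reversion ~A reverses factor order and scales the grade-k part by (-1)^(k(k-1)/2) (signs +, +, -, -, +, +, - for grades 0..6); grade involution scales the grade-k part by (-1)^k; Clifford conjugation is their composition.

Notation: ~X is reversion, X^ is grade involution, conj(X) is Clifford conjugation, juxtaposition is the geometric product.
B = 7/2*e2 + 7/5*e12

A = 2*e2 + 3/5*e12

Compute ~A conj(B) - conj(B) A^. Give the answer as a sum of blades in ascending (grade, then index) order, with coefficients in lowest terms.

first term: 196/25 - 49/10*e1
second term: -196/25 - 49/10*e1
Answer: 392/25


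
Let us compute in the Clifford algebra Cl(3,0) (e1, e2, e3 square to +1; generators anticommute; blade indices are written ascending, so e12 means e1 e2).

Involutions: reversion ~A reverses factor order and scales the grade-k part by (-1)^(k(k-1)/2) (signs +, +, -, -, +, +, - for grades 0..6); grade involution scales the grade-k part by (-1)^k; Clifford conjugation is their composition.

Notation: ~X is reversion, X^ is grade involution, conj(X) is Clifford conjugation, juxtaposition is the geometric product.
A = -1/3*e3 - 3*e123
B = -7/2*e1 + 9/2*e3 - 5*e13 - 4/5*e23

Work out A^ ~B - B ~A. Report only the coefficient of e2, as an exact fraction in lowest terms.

first term: 3/2 - 61/15*e1 + 221/15*e2 + 27/2*e12 + 7/6*e13 - 21/2*e23
second term: -3/2 + 61/15*e1 - 221/15*e2 + 27/2*e12 + 7/6*e13 - 21/2*e23
Answer: 442/15


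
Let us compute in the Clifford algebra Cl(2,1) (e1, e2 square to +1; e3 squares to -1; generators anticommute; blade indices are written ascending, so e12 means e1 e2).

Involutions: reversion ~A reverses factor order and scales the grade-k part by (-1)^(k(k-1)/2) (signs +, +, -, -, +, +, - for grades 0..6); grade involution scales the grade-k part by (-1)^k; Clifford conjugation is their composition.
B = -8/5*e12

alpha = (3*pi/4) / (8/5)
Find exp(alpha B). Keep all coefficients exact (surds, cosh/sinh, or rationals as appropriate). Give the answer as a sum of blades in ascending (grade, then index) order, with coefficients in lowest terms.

B^2 = (-8/5)^2*(e12)^2 = 64/25*(-1) = -64/25 (a basis 2-blade squares to minus the product of its generators' squares).
B^2 = -64/25 — a negative square means the series sums to a rotation: l = 8/5, alpha*l = 3*pi/4, so exp(alpha B) = cos(3*pi/4) + (sin(3*pi/4)/(8/5))*B = -sqrt(2)/2 + (5*sqrt(2)/16)*B.
Answer: -sqrt(2)/2 - sqrt(2)/2*e12


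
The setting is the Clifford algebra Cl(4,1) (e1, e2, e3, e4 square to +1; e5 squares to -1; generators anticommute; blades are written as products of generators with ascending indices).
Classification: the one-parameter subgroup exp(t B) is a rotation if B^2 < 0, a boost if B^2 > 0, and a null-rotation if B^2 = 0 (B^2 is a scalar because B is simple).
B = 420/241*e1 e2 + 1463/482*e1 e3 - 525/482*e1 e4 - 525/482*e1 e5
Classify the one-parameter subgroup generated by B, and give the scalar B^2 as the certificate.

B^2 term by term: the squares give (420/241)^2*(e1 e2)^2 + (1463/482)^2*(e1 e3)^2 + (-525/482)^2*(e1 e4)^2 + (-525/482)^2*(e1 e5)^2 = 176400/58081*(-1) + 2140369/232324*(-1) + 275625/232324*(-1) + 275625/232324*(+1) = -49/4 (each basis 2-blade squares to minus the product of its generators' squares); cross terms between blades sharing an index anticommute and cancel. So B^2 = -49/4.
Answer: rotation, certificate B^2 = -49/4. Because -49/4 is invariant under every versor sandwich, the classification follows from its sign alone.


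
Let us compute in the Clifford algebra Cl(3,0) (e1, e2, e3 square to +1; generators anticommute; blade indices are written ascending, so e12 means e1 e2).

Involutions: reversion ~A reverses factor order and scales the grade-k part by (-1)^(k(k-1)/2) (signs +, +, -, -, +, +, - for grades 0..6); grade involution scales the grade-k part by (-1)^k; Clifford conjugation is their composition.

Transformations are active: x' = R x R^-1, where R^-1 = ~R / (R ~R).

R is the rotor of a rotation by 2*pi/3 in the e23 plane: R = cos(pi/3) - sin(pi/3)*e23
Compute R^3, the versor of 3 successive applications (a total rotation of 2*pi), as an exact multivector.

Rotor phase runs at HALF the rotation angle; powers of one rotor simply add phase, so after 3 steps in e23 the phase is 3*pi/3 = pi and R^3 = cos(pi) - sin(pi)*e23.
cos(pi) = -1 and sin(pi) = 0, so R^3 = -1. The total rotation 2*pi is 1 full turn, so every vector returns to itself, yet the rotor is -1, on the OTHER sheet of the double cover (an odd number of 2*pi turns).
Answer: -1


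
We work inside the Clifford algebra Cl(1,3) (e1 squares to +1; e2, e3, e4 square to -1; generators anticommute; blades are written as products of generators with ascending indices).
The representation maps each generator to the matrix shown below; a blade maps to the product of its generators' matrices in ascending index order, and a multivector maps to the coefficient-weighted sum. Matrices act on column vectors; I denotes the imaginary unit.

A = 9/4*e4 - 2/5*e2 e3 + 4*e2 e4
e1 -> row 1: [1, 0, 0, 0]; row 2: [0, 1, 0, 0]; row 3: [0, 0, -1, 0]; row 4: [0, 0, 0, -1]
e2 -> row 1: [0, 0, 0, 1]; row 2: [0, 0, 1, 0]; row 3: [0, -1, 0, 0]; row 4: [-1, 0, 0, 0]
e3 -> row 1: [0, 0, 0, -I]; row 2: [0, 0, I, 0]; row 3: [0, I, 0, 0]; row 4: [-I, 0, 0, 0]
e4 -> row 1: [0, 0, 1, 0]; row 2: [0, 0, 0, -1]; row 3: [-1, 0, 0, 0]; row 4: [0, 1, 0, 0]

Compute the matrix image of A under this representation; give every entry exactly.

Bivector images (products of the table entries): rho(e2 e3) = rho(e2)rho(e3) = row 1: [-I, 0, 0, 0]; row 2: [0, I, 0, 0]; row 3: [0, 0, -I, 0]; row 4: [0, 0, 0, I]; rho(e2 e4) = rho(e2)rho(e4) = row 1: [0, 1, 0, 0]; row 2: [-1, 0, 0, 0]; row 3: [0, 0, 0, 1]; row 4: [0, 0, -1, 0].
M = (9/4)*rho(e4) + (-2/5)*rho(e2 e3) + (4)*rho(e2 e4), summed entrywise:
Answer: row 1: [2*I/5, 4, 9/4, 0]; row 2: [-4, -2*I/5, 0, -9/4]; row 3: [-9/4, 0, 2*I/5, 4]; row 4: [0, 9/4, -4, -2*I/5]


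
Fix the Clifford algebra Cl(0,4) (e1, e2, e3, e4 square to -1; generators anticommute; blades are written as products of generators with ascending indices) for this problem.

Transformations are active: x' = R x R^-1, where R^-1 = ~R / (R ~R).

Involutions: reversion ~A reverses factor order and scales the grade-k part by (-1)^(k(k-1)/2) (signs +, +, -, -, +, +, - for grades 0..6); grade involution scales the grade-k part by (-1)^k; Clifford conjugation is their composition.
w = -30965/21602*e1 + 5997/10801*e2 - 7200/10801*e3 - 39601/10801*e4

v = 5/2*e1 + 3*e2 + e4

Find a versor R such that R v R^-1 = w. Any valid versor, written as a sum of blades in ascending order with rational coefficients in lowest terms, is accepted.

Equal squares first: v^2 = w^2 = -65/4. Then v + w = 11520/10801*e1 + 38400/10801*e2 - 7200/10801*e3 - 28800/10801*e4 is a versor taking v to w, provided it is invertible.
Answer: 11520/10801*e1 + 38400/10801*e2 - 7200/10801*e3 - 28800/10801*e4


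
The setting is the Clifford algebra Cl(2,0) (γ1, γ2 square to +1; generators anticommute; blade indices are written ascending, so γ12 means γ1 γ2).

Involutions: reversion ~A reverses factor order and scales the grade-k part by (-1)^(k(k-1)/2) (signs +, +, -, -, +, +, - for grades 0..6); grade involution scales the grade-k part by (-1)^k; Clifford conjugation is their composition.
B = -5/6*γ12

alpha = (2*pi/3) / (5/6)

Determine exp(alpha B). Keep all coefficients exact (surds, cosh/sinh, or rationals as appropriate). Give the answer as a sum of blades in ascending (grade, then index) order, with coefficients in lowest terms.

B^2 = (-5/6)^2*(γ12)^2 = 25/36*(-1) = -25/36 (a basis 2-blade squares to minus the product of its generators' squares).
B^2 = -25/36 — the negative square puts this in the circular regime; l = 5/6, alpha*l = 2*pi/3, so exp(alpha B) = cos(2*pi/3) + (sin(2*pi/3)/(5/6))*B = -1/2 + (3*sqrt(3)/5)*B.
Answer: -1/2 - sqrt(3)/2*γ12


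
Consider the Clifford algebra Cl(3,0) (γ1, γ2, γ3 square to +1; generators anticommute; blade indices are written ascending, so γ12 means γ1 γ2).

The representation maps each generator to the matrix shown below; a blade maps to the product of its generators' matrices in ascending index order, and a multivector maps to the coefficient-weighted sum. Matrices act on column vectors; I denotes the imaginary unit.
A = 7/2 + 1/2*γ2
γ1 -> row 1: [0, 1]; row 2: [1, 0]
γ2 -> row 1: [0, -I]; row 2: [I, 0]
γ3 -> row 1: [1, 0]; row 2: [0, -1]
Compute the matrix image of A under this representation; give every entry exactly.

M = (7/2)*1 + (1/2)*rho(γ2), summed entrywise (1 is the identity matrix):
Answer: row 1: [7/2, -I/2]; row 2: [I/2, 7/2]


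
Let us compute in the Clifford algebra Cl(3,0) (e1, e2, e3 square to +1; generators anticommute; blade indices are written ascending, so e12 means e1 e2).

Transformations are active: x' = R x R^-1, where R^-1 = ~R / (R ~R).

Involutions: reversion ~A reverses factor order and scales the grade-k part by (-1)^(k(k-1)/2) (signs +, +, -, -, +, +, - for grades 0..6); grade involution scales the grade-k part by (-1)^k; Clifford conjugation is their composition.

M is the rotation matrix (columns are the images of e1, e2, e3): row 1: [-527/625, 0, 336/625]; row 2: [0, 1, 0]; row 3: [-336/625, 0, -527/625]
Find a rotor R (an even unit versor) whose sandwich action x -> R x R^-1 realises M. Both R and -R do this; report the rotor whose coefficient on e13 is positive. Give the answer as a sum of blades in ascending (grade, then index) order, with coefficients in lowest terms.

Method: write R = a + b12*e12 + b13*e13 + b23*e23 with a^2 + b12^2 + b13^2 + b23^2 = 1 (so R^-1 = ~R). Expanding the columns R e_j ~R gives tr M = 4a^2 - 1 and, from the antisymmetric part, M21 - M12 = -4a*b12, M13 - M31 = 4a*b13, M32 - M23 = -4a*b23.
Here tr M = -429/625, so a^2 = (1 + tr M)/4 = 49/625 and a = ±7/25. Taking a = 7/25: M21 - M12 = 0, M13 - M31 = 672/625, M32 - M23 = 0, giving b12 = 0, b13 = 24/25, b23 = 0, i.e. R = 7/25 + 24/25*e13.
Its e13 coefficient is already positive.
Answer: 7/25 + 24/25*e13. Why the constraint matters: R and -R act identically through the sandwich — M has trace -429/625 either way — so only the sign condition on e13 picks one of the two preimages.


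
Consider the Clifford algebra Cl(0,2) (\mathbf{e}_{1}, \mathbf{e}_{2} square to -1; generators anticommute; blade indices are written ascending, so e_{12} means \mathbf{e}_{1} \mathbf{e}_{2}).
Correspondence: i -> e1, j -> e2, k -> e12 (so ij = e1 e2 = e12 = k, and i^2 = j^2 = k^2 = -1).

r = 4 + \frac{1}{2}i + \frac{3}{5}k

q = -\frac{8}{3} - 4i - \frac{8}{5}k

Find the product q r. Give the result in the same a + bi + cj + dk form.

In blades: q = -\frac{8}{3} - 4 e_{1} - \frac{8}{5} e_{12}, r = 4 + \frac{1}{2} e_{1} + \frac{3}{5} e_{12}.
Distribute q over r term by term (generator squares from the signature, products reordered to ascending indices): (-\frac{8}{3})*r = -\frac{32}{3} - \frac{4}{3} e_{1} - \frac{8}{5} e_{12}; (-4 e_{1})*r = 2 - 16 e_{1} + \frac{12}{5} e_{2}; (-\frac{8}{5} e_{12})*r = \frac{24}{25} - \frac{4}{5} e_{2} - \frac{32}{5} e_{12}.
Sum: -\frac{578}{75} - \frac{52}{3} e_{1} + \frac{8}{5} e_{2} - 8 e_{12}; translating back through the correspondence:
Answer: -\frac{578}{75} - \frac{52}{3}i + \frac{8}{5}j - 8k


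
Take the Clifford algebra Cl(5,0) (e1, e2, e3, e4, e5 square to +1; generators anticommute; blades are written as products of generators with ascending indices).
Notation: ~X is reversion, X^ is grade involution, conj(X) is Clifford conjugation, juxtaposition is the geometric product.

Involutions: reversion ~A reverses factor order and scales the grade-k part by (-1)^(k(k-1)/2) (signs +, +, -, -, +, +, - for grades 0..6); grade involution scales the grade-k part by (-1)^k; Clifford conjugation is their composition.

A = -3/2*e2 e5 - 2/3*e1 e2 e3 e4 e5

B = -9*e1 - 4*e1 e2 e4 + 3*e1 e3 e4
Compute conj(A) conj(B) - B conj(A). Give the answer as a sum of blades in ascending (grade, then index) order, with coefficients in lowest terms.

first term: -2*e2 e5 - 8/3*e3 e5 + 27/2*e1 e2 e5 - 6*e1 e4 e5 + 6*e2 e3 e4 e5 + 9/2*e1 e2 e3 e4 e5
second term: -2*e2 e5 - 8/3*e3 e5 - 27/2*e1 e2 e5 + 6*e1 e4 e5 - 6*e2 e3 e4 e5 + 9/2*e1 e2 e3 e4 e5
Answer: 27*e1 e2 e5 - 12*e1 e4 e5 + 12*e2 e3 e4 e5


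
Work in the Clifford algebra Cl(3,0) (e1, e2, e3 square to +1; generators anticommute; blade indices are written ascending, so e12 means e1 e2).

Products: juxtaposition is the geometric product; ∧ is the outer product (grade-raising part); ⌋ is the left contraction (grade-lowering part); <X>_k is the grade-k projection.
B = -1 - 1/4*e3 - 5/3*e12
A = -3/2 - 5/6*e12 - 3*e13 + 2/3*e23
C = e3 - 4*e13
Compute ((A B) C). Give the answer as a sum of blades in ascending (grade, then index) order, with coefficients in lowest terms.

step 1: 1/9 + 3/4*e1 - 1/6*e2 + 3/8*e3 + 10/3*e12 + 37/9*e13 + 13/3*e23 + 5/24*e123
step 2: 1211/72 + 101/18*e1 + 7/2*e2 - 26/9*e3 - 137/8*e12 + 11/36*e13 + 79/6*e23 + 8/3*e123
Answer: 1211/72 + 101/18*e1 + 7/2*e2 - 26/9*e3 - 137/8*e12 + 11/36*e13 + 79/6*e23 + 8/3*e123


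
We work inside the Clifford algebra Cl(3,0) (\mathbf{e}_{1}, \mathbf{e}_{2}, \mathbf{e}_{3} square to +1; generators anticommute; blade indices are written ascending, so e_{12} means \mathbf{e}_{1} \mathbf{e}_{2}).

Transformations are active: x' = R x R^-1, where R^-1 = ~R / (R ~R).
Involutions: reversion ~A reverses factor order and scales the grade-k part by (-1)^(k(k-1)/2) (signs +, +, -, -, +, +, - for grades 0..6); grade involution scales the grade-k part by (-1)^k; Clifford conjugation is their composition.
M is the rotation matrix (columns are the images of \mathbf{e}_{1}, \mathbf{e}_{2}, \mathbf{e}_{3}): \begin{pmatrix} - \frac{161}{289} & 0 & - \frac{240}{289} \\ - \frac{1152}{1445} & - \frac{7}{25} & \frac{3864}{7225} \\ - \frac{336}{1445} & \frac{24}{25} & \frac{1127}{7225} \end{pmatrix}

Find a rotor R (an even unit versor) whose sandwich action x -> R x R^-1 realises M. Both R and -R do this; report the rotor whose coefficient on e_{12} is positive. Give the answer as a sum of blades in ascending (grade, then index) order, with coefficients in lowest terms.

Method: write R = a + b12*e_{12} + b13*e_{13} + b23*e_{23} with a^2 + b12^2 + b13^2 + b23^2 = 1 (so R^-1 = ~R). Expanding the columns R e_j ~R gives tr M = 4a^2 - 1 and, from the antisymmetric part, M21 - M12 = -4a*b12, M13 - M31 = 4a*b13, M32 - M23 = -4a*b23.
Here tr M = -\frac{4921}{7225}, so a^2 = (1 + tr M)/4 = \frac{576}{7225} and a = ±\frac{24}{85}. Taking a = \frac{24}{85}: M21 - M12 = -\frac{1152}{1445}, M13 - M31 = -\frac{864}{1445}, M32 - M23 = \frac{3072}{7225}, giving b12 = \frac{12}{17}, b13 = -\frac{9}{17}, b23 = -\frac{32}{85}, i.e. R = \frac{24}{85} + \frac{12}{17} e_{12} - \frac{9}{17} e_{13} - \frac{32}{85} e_{23}.
Its e_{12} coefficient is already positive.
Answer: \frac{24}{85} + \frac{12}{17} e_{12} - \frac{9}{17} e_{13} - \frac{32}{85} e_{23}. Uniqueness: Spin(3) -> SO(3) maps R and -R to the same rotation of trace -\frac{4921}{7225}; fixing the sign of the e_{12} coefficient removes the ambiguity.


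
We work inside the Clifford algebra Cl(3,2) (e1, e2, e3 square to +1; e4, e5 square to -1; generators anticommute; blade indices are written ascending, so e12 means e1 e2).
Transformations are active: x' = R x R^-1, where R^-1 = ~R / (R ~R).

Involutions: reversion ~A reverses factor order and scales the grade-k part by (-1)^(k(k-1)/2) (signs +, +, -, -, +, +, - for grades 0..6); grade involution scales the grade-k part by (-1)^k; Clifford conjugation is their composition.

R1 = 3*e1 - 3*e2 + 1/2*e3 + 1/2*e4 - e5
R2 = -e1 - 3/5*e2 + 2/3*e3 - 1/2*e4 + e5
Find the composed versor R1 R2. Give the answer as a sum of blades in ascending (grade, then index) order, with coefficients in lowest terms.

Distribute over the terms of R1 (each basis-blade product reordered to ascending indices, repeated generators contracted through their squares):
(3*e1) R2 = -3 - 9/5*e12 + 2*e13 - 3/2*e14 + 3*e15
(-3*e2) R2 = 9/5 - 3*e12 - 2*e23 + 3/2*e24 - 3*e25
(1/2*e3) R2 = 1/3 + 1/2*e13 + 3/10*e23 - 1/4*e34 + 1/2*e35
(1/2*e4) R2 = 1/4 + 1/2*e14 + 3/10*e24 - 1/3*e34 + 1/2*e45
(-e5) R2 = 1 - e15 - 3/5*e25 + 2/3*e35 - 1/2*e45
Summing the partial products and collecting blades:
Answer: 23/60 - 24/5*e12 + 5/2*e13 - e14 + 2*e15 - 17/10*e23 + 9/5*e24 - 18/5*e25 - 7/12*e34 + 7/6*e35


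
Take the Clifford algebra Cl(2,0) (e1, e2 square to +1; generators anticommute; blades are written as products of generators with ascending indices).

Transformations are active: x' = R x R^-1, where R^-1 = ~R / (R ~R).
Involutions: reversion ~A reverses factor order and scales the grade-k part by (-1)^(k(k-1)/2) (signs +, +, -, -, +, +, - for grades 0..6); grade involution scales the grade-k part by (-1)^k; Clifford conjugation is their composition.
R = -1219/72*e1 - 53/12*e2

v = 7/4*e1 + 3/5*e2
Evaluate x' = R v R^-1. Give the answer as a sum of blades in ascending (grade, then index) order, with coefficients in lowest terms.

~R = -1219/72*e1 - 53/12*e2, and R ~R = 1587085/5184, so R^-1 = ~R / (1587085/5184).
R v = -46481/1440 - 583/240*e1 e2
Answer: 20567/11300*e1 + 936/2825*e2


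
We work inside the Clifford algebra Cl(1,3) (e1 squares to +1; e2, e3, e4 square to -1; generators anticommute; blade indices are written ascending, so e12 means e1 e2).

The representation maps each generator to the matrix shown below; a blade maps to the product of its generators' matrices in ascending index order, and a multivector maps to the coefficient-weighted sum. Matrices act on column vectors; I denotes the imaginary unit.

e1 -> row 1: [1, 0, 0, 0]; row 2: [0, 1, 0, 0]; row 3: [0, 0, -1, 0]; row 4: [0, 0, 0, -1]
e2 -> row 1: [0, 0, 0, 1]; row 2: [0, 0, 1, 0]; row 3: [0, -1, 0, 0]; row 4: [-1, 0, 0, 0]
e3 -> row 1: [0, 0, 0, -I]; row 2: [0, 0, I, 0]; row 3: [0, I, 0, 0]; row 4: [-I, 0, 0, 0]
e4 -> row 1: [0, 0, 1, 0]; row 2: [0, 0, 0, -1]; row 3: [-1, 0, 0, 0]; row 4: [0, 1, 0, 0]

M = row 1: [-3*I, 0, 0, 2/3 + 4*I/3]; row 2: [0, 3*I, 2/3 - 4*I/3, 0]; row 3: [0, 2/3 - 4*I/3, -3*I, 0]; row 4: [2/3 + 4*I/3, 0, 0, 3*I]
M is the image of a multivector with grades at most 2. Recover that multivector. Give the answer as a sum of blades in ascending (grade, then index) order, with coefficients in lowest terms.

Method: the blade images are trace-orthogonal — tr(rho(e_A) rho(e_B)^-1) = 4 if A = B and 0 otherwise — and rho(e_A)^-1 = (e_A)^2 * rho(e_A) with (e_A)^2 = +1 or -1, so the coefficient of e_A in the preimage is (e_A)^2 * tr(M rho(e_A))/4.
Nonzero projections over blades of grade <= 2: e3: (e3)^2 = -1, tr(M rho(e3)) = 16/3, coefficient -4/3; e12: (e12)^2 = +1, tr(M rho(e12)) = 8/3, coefficient 2/3; e23: (e23)^2 = -1, tr(M rho(e23)) = -12, coefficient 3. Every other blade of grade <= 2 projects to 0.
Answer: -4/3*e3 + 2/3*e12 + 3*e23


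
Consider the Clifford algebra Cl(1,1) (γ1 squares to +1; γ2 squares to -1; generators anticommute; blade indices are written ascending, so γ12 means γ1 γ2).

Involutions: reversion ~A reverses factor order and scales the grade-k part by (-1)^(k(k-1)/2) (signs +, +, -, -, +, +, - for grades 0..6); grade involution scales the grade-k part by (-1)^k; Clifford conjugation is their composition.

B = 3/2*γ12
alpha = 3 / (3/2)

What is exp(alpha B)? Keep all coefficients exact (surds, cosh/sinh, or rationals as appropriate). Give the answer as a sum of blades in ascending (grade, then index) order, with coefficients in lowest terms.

B^2 = (3/2)^2*(γ12)^2 = 9/4*(+1) = 9/4 (a basis 2-blade squares to minus the product of its generators' squares).
B^2 = 9/4 — since the square is positive, the closed form is hyperbolic: l = 3/2, alpha*l = 3, so exp(alpha B) = cosh(3) + (sinh(3)/(3/2))*B = cosh(3) + (2*sinh(3)/3)*B.
Answer: cosh(3) + sinh(3)*γ12


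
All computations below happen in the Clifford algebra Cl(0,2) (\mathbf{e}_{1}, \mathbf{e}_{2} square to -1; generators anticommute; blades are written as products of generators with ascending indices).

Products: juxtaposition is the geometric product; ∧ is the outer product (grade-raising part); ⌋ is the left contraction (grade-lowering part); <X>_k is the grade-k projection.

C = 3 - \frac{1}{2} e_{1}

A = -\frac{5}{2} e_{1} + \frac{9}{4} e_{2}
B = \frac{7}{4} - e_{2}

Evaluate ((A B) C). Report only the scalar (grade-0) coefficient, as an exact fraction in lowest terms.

step 1: \frac{9}{4} - \frac{35}{8} e_{1} + \frac{63}{16} e_{2} + \frac{5}{2} e_{1} e_{2}
step 2: \frac{73}{16} - \frac{57}{4} e_{1} + \frac{169}{16} e_{2} + \frac{303}{32} e_{1} e_{2}
Answer: \frac{73}{16}


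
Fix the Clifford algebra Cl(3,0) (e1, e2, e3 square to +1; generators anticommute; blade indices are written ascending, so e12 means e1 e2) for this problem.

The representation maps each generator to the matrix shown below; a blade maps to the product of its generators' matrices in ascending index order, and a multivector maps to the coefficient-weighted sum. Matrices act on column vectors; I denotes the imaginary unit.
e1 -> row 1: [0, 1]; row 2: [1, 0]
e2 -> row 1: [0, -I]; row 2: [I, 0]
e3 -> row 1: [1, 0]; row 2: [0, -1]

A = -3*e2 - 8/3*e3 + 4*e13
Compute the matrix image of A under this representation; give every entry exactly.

Bivector images (products of the table entries): rho(e13) = rho(e1)rho(e3) = row 1: [0, -1]; row 2: [1, 0].
M = (-3)*rho(e2) + (-8/3)*rho(e3) + (4)*rho(e13), summed entrywise:
Answer: row 1: [-8/3, -4 + 3*I]; row 2: [4 - 3*I, 8/3]


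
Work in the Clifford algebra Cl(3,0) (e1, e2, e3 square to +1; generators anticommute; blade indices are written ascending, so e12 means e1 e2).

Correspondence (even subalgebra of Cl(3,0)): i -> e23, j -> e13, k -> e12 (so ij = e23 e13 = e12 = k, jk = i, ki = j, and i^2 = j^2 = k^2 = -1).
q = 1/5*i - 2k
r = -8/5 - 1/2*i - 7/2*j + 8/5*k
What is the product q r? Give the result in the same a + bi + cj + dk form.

In blades: q = -2*e12 + 1/5*e23, r = -8/5 + 8/5*e12 - 7/2*e13 - 1/2*e23.
Distribute q over r term by term (generator squares from the signature, products reordered to ascending indices): (-2*e12)*r = 16/5 + 16/5*e12 + e13 - 7*e23; (1/5*e23)*r = 1/10 - 7/10*e12 - 8/25*e13 - 8/25*e23.
Sum: 33/10 + 5/2*e12 + 17/25*e13 - 183/25*e23; translating back through the correspondence:
Answer: 33/10 - 183/25*i + 17/25*j + 5/2*k


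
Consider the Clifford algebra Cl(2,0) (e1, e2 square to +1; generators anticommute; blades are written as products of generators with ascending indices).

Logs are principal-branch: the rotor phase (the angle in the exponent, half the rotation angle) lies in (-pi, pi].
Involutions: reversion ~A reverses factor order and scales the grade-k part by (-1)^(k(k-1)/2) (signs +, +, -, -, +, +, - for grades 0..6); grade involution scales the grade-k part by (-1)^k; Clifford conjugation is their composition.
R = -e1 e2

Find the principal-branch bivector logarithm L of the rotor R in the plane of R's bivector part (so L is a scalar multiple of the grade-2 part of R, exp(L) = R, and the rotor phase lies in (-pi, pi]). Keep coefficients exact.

The scalar part of R is 0, and that scalar determines the rotor phase on the principal branch; recovering the unit plane as bivector-part over sine of the phase gives L = phase * plane.
Concretely: cos(phase) = 0 gives phase = ±pi/2, and since phase/sin(phase) is even the sign is immaterial: L = (phase/sin(phase)) * <R>_2 = (pi/2) * <R>_2.
Answer: -pi/2*e1 e2


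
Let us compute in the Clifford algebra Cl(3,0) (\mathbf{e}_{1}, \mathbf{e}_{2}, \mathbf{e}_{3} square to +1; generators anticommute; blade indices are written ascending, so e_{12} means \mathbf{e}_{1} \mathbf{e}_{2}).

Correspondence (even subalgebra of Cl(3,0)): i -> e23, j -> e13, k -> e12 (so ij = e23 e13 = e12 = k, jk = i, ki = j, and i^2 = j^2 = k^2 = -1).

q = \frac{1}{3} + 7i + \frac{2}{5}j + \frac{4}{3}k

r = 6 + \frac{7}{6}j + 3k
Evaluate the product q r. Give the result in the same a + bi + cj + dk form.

In blades: q = \frac{1}{3} + \frac{4}{3} e_{12} + \frac{2}{5} e_{13} + 7 e_{23}, r = 6 + 3 e_{12} + \frac{7}{6} e_{13}.
Distribute q over r term by term (generator squares from the signature, products reordered to ascending indices): (\frac{1}{3})*r = 2 + e_{12} + \frac{7}{18} e_{13}; (\frac{4}{3} e_{12})*r = -4 + 8 e_{12} - \frac{14}{9} e_{23}; (\frac{2}{5} e_{13})*r = -\frac{7}{15} + \frac{12}{5} e_{13} + \frac{6}{5} e_{23}; (7 e_{23})*r = \frac{49}{6} e_{12} - 21 e_{13} + 42 e_{23}.
Sum: -\frac{37}{15} + \frac{103}{6} e_{12} - \frac{1639}{90} e_{13} + \frac{1874}{45} e_{23}; translating back through the correspondence:
Answer: -\frac{37}{15} + \frac{1874}{45}i - \frac{1639}{90}j + \frac{103}{6}k


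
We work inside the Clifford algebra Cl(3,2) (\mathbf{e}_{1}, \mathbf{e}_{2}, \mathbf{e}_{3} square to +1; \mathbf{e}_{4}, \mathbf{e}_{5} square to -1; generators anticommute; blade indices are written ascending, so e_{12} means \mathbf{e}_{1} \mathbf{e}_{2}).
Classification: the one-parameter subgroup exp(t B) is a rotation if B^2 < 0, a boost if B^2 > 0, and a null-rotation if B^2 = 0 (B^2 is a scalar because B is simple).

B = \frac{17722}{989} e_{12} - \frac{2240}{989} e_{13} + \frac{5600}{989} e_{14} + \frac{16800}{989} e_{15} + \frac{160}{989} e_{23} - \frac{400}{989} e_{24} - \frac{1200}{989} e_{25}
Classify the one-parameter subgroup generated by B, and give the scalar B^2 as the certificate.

B^2 term by term: the squares give (\frac{17722}{989})^2*(e_{12})^2 + (-\frac{2240}{989})^2*(e_{13})^2 + (\frac{5600}{989})^2*(e_{14})^2 + (\frac{16800}{989})^2*(e_{15})^2 + (\frac{160}{989})^2*(e_{23})^2 + (-\frac{400}{989})^2*(e_{24})^2 + (-\frac{1200}{989})^2*(e_{25})^2 = \frac{314069284}{978121}*(-1) + \frac{5017600}{978121}*(-1) + \frac{31360000}{978121}*(+1) + \frac{282240000}{978121}*(+1) + \frac{25600}{978121}*(-1) + \frac{160000}{978121}*(+1) + \frac{1440000}{978121}*(+1) = -4 (each basis 2-blade squares to minus the product of its generators' squares); cross terms between blades sharing an index anticommute and cancel; the commuting (index-disjoint) pairs give grade-4 terms 2*c*c'*(blade product), which cancel blade by blade — e_{1234}: -\frac{1792000}{978121} + \frac{1792000}{978121} = 0; e_{1235}: -\frac{5376000}{978121} + \frac{5376000}{978121} = 0; e_{1245}: \frac{13440000}{978121} - \frac{13440000}{978121} = 0 — confirming B is simple. So B^2 = -4.
Answer: rotation, certificate B^2 = -4. Why this suffices: the scalar -4 survives any versor conjugation, so its sign alone determines the class however B is presented.


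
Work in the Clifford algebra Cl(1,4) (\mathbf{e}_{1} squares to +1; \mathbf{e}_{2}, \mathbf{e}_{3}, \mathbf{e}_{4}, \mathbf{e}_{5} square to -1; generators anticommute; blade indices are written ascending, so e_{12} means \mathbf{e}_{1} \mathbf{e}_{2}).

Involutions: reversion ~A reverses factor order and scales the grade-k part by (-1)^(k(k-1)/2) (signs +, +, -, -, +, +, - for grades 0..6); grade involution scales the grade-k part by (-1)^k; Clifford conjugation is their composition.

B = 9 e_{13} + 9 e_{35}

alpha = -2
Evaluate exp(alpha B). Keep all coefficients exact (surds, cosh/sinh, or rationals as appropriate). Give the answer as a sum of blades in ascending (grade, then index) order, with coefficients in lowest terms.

B^2 term by term: the squares give (9)^2*(e_{13})^2 + (9)^2*(e_{35})^2 = 81*(+1) + 81*(-1) = 0 (each basis 2-blade squares to minus the product of its generators' squares); cross terms between blades sharing an index anticommute and cancel. So B^2 = 0.
B^2 = 0, and the exponential is exactly linear here: exp(alpha B) = 1 + alpha B (parabolic case).
Answer: 1 - 18 e_{13} - 18 e_{35}


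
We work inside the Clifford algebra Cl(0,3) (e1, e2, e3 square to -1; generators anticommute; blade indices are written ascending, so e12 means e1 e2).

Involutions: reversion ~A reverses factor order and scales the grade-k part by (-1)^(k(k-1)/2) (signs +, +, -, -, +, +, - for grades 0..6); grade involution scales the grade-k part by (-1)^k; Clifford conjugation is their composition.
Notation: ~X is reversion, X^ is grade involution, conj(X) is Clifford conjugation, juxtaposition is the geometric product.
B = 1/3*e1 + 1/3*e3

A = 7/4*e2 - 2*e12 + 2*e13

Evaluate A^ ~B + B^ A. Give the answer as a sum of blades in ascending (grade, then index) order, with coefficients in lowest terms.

first term: -2/3*e1 - 2/3*e2 + 2/3*e3 + 7/12*e12 - 7/12*e23 - 2/3*e123
second term: -2/3*e1 - 2/3*e2 + 2/3*e3 - 7/12*e12 + 7/12*e23 + 2/3*e123
Answer: -4/3*e1 - 4/3*e2 + 4/3*e3


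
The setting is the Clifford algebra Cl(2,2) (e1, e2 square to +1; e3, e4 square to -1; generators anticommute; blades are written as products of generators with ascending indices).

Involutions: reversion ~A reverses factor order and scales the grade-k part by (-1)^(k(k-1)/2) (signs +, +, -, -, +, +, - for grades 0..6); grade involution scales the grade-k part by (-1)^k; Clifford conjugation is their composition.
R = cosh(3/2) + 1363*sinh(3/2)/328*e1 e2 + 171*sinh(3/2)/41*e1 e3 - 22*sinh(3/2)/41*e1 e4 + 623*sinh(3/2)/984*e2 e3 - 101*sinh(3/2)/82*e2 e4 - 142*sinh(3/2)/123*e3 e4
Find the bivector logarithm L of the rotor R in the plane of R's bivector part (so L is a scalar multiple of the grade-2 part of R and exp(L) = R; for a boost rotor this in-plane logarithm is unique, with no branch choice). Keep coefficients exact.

The scalar part of R is cosh(3/2), giving the rapidity magnitude (cosh is even); the bivector part supplies orientation, its quotient by sinh of the rapidity is the plane, and L = rapidity * plane — unique in that plane, since flipping both signs leaves L unchanged.
Concretely: cosh(rapidity) = cosh(3/2) gives rapidity = ±3/2, and since rapidity/sinh(rapidity) is even the sign is immaterial: L = (rapidity/sinh(rapidity)) * <R>_2 = (3/(2*sinh(3/2))) * <R>_2.
Answer: 4089/656*e1 e2 + 513/82*e1 e3 - 33/41*e1 e4 + 623/656*e2 e3 - 303/164*e2 e4 - 71/41*e3 e4


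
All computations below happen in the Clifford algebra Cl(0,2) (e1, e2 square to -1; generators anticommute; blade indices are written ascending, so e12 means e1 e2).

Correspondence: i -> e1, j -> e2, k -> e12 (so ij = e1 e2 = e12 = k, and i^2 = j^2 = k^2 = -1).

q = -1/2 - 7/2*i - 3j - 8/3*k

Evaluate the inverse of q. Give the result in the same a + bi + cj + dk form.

In blades: q = -1/2 - 7/2*e1 - 3*e2 - 8/3*e12.
With qbar = -1/2 + 7/2*e1 + 3*e2 + 8/3*e12 (scalar fixed, mapped units negated), q qbar = 515/18 (the sum of squared coefficients), so q^-1 = qbar / (515/18) = -9/515 + 63/515*e1 + 54/515*e2 + 48/515*e12; translating back:
Answer: -9/515 + 63/515*i + 54/515*j + 48/515*k
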